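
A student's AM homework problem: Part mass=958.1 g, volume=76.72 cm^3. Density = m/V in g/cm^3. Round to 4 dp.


rho = 958.1 / 76.72 = 12.4883 g/cm^3


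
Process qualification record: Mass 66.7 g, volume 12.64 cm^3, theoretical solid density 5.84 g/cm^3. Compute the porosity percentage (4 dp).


rho_part = 66.7 / 12.64 = 5.27689873 g/cm^3
Porosity = (1 - 5.27689873/5.84)*100 = 9.6421 %


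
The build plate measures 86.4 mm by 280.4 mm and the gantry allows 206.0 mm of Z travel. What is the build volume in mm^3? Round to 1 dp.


V = 86.4 * 280.4 * 206.0 = 4990671.4 mm^3


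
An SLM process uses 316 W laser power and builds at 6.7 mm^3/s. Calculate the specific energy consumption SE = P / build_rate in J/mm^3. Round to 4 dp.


SE = 316 / 6.7 = 47.1642 J/mm^3


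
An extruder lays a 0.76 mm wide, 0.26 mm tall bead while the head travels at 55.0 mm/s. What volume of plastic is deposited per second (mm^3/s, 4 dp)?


Rate = 0.76 * 0.26 * 55.0 = 10.868 mm^3/s


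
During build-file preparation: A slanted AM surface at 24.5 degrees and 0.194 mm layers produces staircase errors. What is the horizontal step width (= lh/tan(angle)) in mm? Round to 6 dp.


step = 0.194 / tan(24.5) = 0.425694 mm


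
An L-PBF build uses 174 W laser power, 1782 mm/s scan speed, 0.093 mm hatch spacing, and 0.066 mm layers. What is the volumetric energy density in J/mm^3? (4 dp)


E = 174 / (1782*0.093*0.066) = 15.908 J/mm^3


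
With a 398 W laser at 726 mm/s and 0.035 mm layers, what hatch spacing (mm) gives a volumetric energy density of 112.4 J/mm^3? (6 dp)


h = 398 / (112.4*726*0.035) = 0.139352 mm


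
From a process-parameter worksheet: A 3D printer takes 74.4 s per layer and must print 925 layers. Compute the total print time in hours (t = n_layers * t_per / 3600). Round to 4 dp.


t = 925 * 74.4 / 3600 = 19.1167 hrs


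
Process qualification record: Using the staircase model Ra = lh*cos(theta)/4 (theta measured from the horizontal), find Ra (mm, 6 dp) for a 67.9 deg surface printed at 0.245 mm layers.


Ra = 0.245 * cos(67.9) / 4 = 0.023044 mm


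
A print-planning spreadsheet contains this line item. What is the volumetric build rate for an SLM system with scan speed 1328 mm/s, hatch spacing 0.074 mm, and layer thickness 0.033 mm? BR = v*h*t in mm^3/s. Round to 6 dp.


Rate = 1328 * 0.074 * 0.033 = 3.242976 mm^3/s


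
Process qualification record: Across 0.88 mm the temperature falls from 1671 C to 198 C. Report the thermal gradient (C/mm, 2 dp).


G = (1671-198)/0.88 = 1673.86 C/mm


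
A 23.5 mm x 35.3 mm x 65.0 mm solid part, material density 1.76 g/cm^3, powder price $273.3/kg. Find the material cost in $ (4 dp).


V = 23.5 * 35.3 * 65.0 = 53920.75 mm^3 = 53.92075 cm^3
Mass = 53.92075 * 1.76 / 1000 = 0.09490052 kg
Cost = 0.09490052 * 273.3 = 25.9363 $


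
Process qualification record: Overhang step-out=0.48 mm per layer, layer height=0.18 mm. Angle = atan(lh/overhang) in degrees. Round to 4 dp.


angle = atan(0.18/0.48) = 20.556 degrees


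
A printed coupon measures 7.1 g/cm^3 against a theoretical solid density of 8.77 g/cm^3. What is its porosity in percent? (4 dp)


Porosity = (1-7.1/8.77)*100 = 19.0422 %


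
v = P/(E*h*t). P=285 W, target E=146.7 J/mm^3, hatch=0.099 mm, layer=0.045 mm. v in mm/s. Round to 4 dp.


v = 285 / (146.7*0.099*0.045) = 436.0809 mm/s


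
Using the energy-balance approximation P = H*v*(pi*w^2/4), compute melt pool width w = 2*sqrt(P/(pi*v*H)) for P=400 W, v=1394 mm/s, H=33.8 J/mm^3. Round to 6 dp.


w = 2*sqrt(400/(pi*1394*33.8)) = 0.103967 mm


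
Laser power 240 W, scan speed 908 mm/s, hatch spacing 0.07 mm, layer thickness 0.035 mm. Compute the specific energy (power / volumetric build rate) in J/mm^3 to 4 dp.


Build rate = 908 * 0.07 * 0.035 = 2.2246 mm^3/s
SE = 240 / 2.2246 = 107.8846 J/mm^3


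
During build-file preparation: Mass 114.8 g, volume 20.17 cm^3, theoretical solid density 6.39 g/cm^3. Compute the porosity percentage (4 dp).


rho_part = 114.8 / 20.17 = 5.69162122 g/cm^3
Porosity = (1 - 5.69162122/6.39)*100 = 10.9292 %


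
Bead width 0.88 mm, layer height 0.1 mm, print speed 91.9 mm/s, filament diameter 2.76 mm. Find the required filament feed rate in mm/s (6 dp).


Q = 0.88 * 0.1 * 91.9 = 8.0872 mm^3/s
A_fil = pi*(2.76/2)^2 = 5.98284905 mm^2
v_feed = 8.0872 / 5.98284905 = 1.351731 mm/s


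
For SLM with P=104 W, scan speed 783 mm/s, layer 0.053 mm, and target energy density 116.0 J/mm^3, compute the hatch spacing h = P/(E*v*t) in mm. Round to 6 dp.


h = 104 / (116.0*783*0.053) = 0.021604 mm


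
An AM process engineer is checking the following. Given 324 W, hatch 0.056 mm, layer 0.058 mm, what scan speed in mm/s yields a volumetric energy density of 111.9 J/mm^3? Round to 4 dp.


v = 324 / (111.9*0.056*0.058) = 891.4539 mm/s


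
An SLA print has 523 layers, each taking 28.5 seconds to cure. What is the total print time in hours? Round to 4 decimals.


t = 523 * 28.5 / 3600 = 4.1404 hrs


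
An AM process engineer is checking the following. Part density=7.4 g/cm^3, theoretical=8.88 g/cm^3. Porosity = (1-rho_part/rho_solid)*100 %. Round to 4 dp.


Porosity = (1-7.4/8.88)*100 = 16.6667 %


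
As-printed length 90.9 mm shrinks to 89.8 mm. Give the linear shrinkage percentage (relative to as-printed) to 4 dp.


Shrinkage = ((90.9-89.8)/90.9)*100 = 1.2101 %


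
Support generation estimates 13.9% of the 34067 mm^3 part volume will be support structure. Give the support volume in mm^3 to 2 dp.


V_support = 34067 * 0.139 = 4735.31 mm^3


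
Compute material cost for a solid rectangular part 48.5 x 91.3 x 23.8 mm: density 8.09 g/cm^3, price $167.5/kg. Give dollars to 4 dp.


V = 48.5 * 91.3 * 23.8 = 105387.59 mm^3 = 105.38759 cm^3
Mass = 105.38759 * 8.09 / 1000 = 0.8525856 kg
Cost = 0.8525856 * 167.5 = 142.8081 $


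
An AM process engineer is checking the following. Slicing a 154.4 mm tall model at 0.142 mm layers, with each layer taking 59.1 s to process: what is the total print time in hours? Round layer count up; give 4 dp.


Layers = ceil(154.4/0.142) = 1088
t = 1088 * 59.1 / 3600 = 17.8613 hrs


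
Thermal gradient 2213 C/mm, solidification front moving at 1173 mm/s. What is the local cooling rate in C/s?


CR = 2213 * 1173 = 2595849 C/s


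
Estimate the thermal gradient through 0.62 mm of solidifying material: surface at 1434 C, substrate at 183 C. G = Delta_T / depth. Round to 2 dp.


G = (1434-183)/0.62 = 2017.74 C/mm


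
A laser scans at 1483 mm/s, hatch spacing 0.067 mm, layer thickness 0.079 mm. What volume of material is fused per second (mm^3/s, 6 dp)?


Rate = 1483 * 0.067 * 0.079 = 7.849519 mm^3/s


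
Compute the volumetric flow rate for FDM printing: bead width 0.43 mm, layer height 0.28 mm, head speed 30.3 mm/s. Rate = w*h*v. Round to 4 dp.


Rate = 0.43 * 0.28 * 30.3 = 3.6481 mm^3/s


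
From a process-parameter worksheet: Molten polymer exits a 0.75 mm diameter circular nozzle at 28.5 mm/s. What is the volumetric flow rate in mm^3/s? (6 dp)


A = pi*(0.75/2)^2 = 0.44178647 mm^2
Q = 0.44178647 * 28.5 = 12.590914 mm^3/s


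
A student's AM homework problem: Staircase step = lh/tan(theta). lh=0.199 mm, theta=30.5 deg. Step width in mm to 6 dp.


step = 0.199 / tan(30.5) = 0.337835 mm


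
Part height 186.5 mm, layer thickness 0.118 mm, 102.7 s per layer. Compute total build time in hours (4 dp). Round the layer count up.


Layers = ceil(186.5/0.118) = 1581
t = 1581 * 102.7 / 3600 = 45.1024 hrs


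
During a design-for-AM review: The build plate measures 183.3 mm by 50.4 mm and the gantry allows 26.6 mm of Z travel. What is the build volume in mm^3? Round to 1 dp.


V = 183.3 * 50.4 * 26.6 = 245739.3 mm^3


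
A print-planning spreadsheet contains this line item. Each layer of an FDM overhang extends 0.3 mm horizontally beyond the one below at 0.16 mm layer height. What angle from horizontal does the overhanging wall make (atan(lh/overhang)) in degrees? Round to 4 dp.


angle = atan(0.16/0.3) = 28.0725 degrees


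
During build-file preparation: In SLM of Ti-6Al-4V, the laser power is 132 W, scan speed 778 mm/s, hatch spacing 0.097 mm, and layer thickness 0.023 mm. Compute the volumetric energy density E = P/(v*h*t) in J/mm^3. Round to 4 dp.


E = 132 / (778*0.097*0.023) = 76.0492 J/mm^3


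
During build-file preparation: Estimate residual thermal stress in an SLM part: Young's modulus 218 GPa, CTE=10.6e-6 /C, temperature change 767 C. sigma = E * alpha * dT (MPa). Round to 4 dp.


sigma = 218*1000 * 10.6e-6 * 767 = 1772.3836 MPa


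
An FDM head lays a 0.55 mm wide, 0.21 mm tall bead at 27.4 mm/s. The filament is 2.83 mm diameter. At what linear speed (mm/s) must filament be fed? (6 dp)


Q = 0.55 * 0.21 * 27.4 = 3.1647 mm^3/s
A_fil = pi*(2.83/2)^2 = 6.29017535 mm^2
v_feed = 3.1647 / 6.29017535 = 0.503118 mm/s


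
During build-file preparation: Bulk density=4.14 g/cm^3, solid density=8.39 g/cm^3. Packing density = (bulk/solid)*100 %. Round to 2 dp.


Packing = (4.14/8.39)*100 = 49.34 %


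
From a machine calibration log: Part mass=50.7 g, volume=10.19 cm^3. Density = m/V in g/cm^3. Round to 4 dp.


rho = 50.7 / 10.19 = 4.9755 g/cm^3


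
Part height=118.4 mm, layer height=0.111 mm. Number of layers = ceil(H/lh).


Layers = ceil(118.4/0.111) = 1067


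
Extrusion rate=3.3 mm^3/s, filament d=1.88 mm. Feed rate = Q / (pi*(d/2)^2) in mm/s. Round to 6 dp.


A = pi*(1.88/2)^2 = 2.775911
v = 3.3 / 2.775911 = 1.188799 mm/s


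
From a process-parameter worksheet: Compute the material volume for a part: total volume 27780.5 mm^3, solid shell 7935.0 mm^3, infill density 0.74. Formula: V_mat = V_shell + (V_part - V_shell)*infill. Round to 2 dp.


V_infill = (27780.5 - 7935.0) * 0.74 = 14685.67
V_total = 7935.0 + 14685.67 = 22620.67 mm^3


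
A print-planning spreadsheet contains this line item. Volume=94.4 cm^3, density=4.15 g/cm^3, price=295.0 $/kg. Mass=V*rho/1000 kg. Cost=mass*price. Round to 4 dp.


Mass = 94.4*4.15/1000 = 0.39176 kg
Cost = 0.39176 * 295.0 = 115.5692 $


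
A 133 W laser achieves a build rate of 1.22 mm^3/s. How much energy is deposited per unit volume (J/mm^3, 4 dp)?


SE = 133 / 1.22 = 109.0164 J/mm^3


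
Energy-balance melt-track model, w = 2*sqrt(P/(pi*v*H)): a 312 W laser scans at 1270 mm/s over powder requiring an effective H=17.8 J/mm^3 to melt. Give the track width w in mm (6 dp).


w = 2*sqrt(312/(pi*1270*17.8)) = 0.132562 mm


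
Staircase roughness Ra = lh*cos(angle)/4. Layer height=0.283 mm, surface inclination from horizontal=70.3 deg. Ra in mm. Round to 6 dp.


Ra = 0.283 * cos(70.3) / 4 = 0.023849 mm


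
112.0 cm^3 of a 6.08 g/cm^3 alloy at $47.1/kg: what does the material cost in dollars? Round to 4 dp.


Mass = 112.0*6.08/1000 = 0.68096 kg
Cost = 0.68096 * 47.1 = 32.0732 $


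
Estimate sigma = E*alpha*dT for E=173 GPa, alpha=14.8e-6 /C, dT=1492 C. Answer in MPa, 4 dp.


sigma = 173*1000 * 14.8e-6 * 1492 = 3820.1168 MPa


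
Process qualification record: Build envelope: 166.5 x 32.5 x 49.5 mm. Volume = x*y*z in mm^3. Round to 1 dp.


V = 166.5 * 32.5 * 49.5 = 267856.9 mm^3


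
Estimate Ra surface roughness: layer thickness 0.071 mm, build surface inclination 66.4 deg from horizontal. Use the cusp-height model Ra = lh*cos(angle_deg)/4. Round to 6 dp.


Ra = 0.071 * cos(66.4) / 4 = 0.007106 mm


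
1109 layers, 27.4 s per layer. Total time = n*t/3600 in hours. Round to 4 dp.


t = 1109 * 27.4 / 3600 = 8.4407 hrs


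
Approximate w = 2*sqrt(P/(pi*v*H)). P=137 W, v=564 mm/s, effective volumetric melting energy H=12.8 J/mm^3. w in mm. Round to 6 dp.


w = 2*sqrt(137/(pi*564*12.8)) = 0.155443 mm


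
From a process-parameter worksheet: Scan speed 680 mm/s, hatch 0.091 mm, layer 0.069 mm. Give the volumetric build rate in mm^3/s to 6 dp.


Rate = 680 * 0.091 * 0.069 = 4.26972 mm^3/s


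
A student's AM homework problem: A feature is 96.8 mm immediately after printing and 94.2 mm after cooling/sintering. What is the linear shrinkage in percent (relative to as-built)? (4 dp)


Shrinkage = ((96.8-94.2)/96.8)*100 = 2.686 %


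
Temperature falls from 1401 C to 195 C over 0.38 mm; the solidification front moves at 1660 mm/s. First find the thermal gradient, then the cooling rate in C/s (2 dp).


G = (1401-195)/0.38 = 3173.68421053 C/mm
CR = 3173.68421053 * 1660 = 5268315.79 C/s


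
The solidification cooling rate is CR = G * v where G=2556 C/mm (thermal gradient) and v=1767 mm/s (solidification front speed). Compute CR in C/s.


CR = 2556 * 1767 = 4516452 C/s


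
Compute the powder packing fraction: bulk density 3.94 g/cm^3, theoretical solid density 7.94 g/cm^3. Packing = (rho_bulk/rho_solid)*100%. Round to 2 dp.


Packing = (3.94/7.94)*100 = 49.62 %


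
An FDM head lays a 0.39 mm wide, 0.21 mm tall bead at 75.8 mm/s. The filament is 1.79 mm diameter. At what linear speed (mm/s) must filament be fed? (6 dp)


Q = 0.39 * 0.21 * 75.8 = 6.20802 mm^3/s
A_fil = pi*(1.79/2)^2 = 2.51649426 mm^2
v_feed = 6.20802 / 2.51649426 = 2.466932 mm/s


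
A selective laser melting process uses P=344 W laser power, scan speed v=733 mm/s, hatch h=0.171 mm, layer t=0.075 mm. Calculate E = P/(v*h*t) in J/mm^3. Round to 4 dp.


E = 344 / (733*0.171*0.075) = 36.5929 J/mm^3


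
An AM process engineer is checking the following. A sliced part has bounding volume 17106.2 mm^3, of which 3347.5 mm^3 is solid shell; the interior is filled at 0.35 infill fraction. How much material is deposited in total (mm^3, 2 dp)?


V_infill = (17106.2 - 3347.5) * 0.35 = 4815.55
V_total = 3347.5 + 4815.55 = 8163.05 mm^3


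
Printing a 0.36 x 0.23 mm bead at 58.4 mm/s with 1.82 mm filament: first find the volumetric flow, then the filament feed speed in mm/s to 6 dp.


Q = 0.36 * 0.23 * 58.4 = 4.83552 mm^3/s
A_fil = pi*(1.82/2)^2 = 2.60155288 mm^2
v_feed = 4.83552 / 2.60155288 = 1.858705 mm/s


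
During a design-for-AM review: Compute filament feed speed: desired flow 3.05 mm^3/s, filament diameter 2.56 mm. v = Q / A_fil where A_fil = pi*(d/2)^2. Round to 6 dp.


A = pi*(2.56/2)^2 = 5.147185
v = 3.05 / 5.147185 = 0.592557 mm/s


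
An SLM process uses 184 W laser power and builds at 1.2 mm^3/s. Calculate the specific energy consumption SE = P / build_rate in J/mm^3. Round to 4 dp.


SE = 184 / 1.2 = 153.3333 J/mm^3


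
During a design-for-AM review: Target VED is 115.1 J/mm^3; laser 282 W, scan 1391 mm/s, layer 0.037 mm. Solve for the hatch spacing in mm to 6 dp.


h = 282 / (115.1*1391*0.037) = 0.047604 mm


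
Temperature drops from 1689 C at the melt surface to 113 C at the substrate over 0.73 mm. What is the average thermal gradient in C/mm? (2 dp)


G = (1689-113)/0.73 = 2158.9 C/mm


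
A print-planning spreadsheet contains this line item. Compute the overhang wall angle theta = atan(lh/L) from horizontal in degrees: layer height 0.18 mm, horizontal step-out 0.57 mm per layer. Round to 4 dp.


angle = atan(0.18/0.57) = 17.5256 degrees


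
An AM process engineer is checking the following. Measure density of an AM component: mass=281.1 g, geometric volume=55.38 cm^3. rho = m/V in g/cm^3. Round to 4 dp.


rho = 281.1 / 55.38 = 5.0758 g/cm^3


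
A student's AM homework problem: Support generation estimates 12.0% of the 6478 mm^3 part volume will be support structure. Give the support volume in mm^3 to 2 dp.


V_support = 6478 * 0.12 = 777.36 mm^3


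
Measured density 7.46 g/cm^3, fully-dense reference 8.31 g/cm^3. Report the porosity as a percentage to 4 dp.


Porosity = (1-7.46/8.31)*100 = 10.2286 %


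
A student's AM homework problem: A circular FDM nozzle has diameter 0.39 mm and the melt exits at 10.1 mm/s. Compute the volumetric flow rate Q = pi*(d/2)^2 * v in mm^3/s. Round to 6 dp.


A = pi*(0.39/2)^2 = 0.11945906 mm^2
Q = 0.11945906 * 10.1 = 1.206537 mm^3/s


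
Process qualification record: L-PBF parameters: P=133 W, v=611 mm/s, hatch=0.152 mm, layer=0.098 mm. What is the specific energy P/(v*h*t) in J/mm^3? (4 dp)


Build rate = 611 * 0.152 * 0.098 = 9.101456 mm^3/s
SE = 133 / 9.101456 = 14.613 J/mm^3


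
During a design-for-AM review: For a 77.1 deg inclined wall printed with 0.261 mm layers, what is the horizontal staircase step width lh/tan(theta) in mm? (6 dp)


step = 0.261 / tan(77.1) = 0.059777 mm


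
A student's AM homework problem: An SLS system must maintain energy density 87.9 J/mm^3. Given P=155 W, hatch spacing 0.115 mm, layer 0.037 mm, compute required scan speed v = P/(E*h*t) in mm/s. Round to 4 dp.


v = 155 / (87.9*0.115*0.037) = 414.4224 mm/s


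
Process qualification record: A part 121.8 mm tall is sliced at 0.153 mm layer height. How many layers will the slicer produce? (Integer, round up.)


Layers = ceil(121.8/0.153) = 797


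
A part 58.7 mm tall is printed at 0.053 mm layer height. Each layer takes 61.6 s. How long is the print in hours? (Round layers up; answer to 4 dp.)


Layers = ceil(58.7/0.053) = 1108
t = 1108 * 61.6 / 3600 = 18.9591 hrs


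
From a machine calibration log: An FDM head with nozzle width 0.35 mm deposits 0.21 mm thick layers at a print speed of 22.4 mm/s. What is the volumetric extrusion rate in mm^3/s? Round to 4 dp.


Rate = 0.35 * 0.21 * 22.4 = 1.6464 mm^3/s


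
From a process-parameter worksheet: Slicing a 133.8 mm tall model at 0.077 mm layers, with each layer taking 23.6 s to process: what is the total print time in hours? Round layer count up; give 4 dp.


Layers = ceil(133.8/0.077) = 1738
t = 1738 * 23.6 / 3600 = 11.3936 hrs


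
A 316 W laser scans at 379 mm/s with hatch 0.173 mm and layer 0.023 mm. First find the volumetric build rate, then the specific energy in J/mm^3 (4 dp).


Build rate = 379 * 0.173 * 0.023 = 1.508041 mm^3/s
SE = 316 / 1.508041 = 209.5434 J/mm^3


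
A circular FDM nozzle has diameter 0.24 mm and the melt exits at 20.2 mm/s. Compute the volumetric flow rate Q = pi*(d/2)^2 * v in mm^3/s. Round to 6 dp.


A = pi*(0.24/2)^2 = 0.04523893 mm^2
Q = 0.04523893 * 20.2 = 0.913826 mm^3/s


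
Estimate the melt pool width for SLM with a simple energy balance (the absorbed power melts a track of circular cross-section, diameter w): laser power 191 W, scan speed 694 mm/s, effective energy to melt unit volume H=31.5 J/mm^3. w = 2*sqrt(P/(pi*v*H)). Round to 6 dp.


w = 2*sqrt(191/(pi*694*31.5)) = 0.105472 mm


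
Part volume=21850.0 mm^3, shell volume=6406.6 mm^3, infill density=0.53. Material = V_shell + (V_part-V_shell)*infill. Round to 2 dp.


V_infill = (21850.0 - 6406.6) * 0.53 = 8185.0
V_total = 6406.6 + 8185.0 = 14591.6 mm^3


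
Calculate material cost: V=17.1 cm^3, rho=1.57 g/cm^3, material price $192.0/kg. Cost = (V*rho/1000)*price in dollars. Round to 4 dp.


Mass = 17.1*1.57/1000 = 0.026847 kg
Cost = 0.026847 * 192.0 = 5.1546 $


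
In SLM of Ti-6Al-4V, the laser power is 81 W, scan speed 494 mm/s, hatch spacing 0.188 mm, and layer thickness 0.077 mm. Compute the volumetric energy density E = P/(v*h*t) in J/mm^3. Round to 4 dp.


E = 81 / (494*0.188*0.077) = 11.3269 J/mm^3


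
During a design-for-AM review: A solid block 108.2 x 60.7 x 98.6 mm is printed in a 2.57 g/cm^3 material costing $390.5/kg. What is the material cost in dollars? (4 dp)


V = 108.2 * 60.7 * 98.6 = 647579.164 mm^3 = 647.579164 cm^3
Mass = 647.579164 * 2.57 / 1000 = 1.66427845 kg
Cost = 1.66427845 * 390.5 = 649.9007 $


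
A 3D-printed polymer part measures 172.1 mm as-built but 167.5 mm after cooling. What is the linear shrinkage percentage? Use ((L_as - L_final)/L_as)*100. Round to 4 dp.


Shrinkage = ((172.1-167.5)/172.1)*100 = 2.6729 %


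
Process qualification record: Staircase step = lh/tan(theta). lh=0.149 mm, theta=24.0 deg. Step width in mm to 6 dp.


step = 0.149 / tan(24.0) = 0.334659 mm


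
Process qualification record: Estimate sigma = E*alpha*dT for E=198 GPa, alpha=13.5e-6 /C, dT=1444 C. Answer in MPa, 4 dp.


sigma = 198*1000 * 13.5e-6 * 1444 = 3859.812 MPa


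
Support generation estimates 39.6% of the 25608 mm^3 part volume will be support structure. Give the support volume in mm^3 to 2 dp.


V_support = 25608 * 0.396 = 10140.77 mm^3


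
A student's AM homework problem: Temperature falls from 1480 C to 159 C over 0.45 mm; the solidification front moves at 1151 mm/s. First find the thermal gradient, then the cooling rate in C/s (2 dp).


G = (1480-159)/0.45 = 2935.55555556 C/mm
CR = 2935.55555556 * 1151 = 3378824.44 C/s


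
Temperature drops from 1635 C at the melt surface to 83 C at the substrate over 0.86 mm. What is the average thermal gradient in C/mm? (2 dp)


G = (1635-83)/0.86 = 1804.65 C/mm


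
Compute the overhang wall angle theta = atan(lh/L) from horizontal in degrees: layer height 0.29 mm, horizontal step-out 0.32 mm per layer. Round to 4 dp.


angle = atan(0.29/0.32) = 42.1844 degrees


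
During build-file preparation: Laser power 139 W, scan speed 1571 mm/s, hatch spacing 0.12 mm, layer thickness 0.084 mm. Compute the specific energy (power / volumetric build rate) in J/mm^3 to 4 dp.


Build rate = 1571 * 0.12 * 0.084 = 15.83568 mm^3/s
SE = 139 / 15.83568 = 8.7776 J/mm^3


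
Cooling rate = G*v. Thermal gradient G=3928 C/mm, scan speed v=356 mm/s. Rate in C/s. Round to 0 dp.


CR = 3928 * 356 = 1398368 C/s


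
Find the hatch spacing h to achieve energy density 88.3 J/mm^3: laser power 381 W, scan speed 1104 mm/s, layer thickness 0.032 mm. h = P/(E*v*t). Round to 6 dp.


h = 381 / (88.3*1104*0.032) = 0.122136 mm


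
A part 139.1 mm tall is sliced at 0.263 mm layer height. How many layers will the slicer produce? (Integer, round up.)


Layers = ceil(139.1/0.263) = 529


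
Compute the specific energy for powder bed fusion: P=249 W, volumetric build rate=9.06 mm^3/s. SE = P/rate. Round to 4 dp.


SE = 249 / 9.06 = 27.4834 J/mm^3


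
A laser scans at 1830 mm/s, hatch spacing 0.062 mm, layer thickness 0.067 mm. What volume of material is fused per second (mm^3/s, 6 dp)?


Rate = 1830 * 0.062 * 0.067 = 7.60182 mm^3/s


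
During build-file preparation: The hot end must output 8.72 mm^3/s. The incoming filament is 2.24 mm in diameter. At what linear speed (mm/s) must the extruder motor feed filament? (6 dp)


A = pi*(2.24/2)^2 = 3.940814
v = 8.72 / 3.940814 = 2.212741 mm/s


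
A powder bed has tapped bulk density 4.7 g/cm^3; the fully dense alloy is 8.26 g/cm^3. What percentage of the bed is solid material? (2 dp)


Packing = (4.7/8.26)*100 = 56.9 %


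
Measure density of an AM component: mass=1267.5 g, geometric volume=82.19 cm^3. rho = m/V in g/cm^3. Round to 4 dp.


rho = 1267.5 / 82.19 = 15.4216 g/cm^3


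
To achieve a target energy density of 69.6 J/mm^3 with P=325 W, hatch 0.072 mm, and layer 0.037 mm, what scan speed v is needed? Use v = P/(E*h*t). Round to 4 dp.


v = 325 / (69.6*0.072*0.037) = 1752.8304 mm/s


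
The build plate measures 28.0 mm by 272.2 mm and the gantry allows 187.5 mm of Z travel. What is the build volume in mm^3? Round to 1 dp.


V = 28.0 * 272.2 * 187.5 = 1429050.0 mm^3


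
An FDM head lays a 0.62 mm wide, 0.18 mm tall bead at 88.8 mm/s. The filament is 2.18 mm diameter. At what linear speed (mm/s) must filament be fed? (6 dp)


Q = 0.62 * 0.18 * 88.8 = 9.91008 mm^3/s
A_fil = pi*(2.18/2)^2 = 3.73252623 mm^2
v_feed = 9.91008 / 3.73252623 = 2.65506 mm/s


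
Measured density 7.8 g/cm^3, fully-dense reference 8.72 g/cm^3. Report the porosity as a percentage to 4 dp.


Porosity = (1-7.8/8.72)*100 = 10.5505 %


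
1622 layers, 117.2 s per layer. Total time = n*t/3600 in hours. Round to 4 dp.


t = 1622 * 117.2 / 3600 = 52.8051 hrs


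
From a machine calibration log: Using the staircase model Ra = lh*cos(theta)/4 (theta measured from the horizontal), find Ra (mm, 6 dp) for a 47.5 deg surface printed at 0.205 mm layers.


Ra = 0.205 * cos(47.5) / 4 = 0.034624 mm


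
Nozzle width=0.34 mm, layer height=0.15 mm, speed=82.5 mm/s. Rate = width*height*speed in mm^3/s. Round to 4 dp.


Rate = 0.34 * 0.15 * 82.5 = 4.2075 mm^3/s


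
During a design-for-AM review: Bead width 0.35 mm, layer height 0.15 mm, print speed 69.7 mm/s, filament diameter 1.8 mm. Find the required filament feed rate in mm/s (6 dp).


Q = 0.35 * 0.15 * 69.7 = 3.65925 mm^3/s
A_fil = pi*(1.8/2)^2 = 2.54469005 mm^2
v_feed = 3.65925 / 2.54469005 = 1.437994 mm/s


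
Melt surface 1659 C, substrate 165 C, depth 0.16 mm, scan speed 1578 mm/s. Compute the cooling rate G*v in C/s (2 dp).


G = (1659-165)/0.16 = 9337.5 C/mm
CR = 9337.5 * 1578 = 14734575.0 C/s


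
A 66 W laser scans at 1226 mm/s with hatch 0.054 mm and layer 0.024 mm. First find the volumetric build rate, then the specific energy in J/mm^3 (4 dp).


Build rate = 1226 * 0.054 * 0.024 = 1.588896 mm^3/s
SE = 66 / 1.588896 = 41.5383 J/mm^3


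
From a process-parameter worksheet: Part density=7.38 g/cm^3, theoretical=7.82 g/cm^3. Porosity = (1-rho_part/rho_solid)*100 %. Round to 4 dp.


Porosity = (1-7.38/7.82)*100 = 5.6266 %


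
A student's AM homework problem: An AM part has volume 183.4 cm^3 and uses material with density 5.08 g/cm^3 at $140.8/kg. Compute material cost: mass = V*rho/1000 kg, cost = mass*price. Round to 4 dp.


Mass = 183.4*5.08/1000 = 0.931672 kg
Cost = 0.931672 * 140.8 = 131.1794 $


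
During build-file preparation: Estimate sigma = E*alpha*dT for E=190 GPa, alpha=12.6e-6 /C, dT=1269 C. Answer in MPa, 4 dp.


sigma = 190*1000 * 12.6e-6 * 1269 = 3037.986 MPa


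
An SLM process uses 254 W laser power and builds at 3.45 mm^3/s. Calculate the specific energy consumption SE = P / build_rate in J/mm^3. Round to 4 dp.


SE = 254 / 3.45 = 73.6232 J/mm^3


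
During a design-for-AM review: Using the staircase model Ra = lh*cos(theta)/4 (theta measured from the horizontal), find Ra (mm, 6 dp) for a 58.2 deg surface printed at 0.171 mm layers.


Ra = 0.171 * cos(58.2) / 4 = 0.022527 mm


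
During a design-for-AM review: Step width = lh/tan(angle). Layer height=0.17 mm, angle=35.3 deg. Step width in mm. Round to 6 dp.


step = 0.17 / tan(35.3) = 0.2401 mm


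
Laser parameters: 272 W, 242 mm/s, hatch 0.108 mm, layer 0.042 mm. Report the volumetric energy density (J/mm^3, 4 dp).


E = 272 / (242*0.108*0.042) = 247.7881 J/mm^3


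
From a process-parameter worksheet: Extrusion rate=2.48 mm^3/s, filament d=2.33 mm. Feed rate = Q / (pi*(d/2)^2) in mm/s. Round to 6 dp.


A = pi*(2.33/2)^2 = 4.263848
v = 2.48 / 4.263848 = 0.581634 mm/s


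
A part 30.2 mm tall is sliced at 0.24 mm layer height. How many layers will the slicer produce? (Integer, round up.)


Layers = ceil(30.2/0.24) = 126


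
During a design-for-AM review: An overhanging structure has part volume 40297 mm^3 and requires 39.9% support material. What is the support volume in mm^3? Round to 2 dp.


V_support = 40297 * 0.399 = 16078.5 mm^3


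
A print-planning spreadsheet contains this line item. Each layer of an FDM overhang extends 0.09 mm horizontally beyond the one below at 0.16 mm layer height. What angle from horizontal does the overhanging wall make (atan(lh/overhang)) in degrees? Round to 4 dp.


angle = atan(0.16/0.09) = 60.6422 degrees


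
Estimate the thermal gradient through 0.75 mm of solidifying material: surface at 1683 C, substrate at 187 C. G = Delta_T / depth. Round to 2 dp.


G = (1683-187)/0.75 = 1994.67 C/mm


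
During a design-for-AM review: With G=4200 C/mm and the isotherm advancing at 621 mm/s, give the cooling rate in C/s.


CR = 4200 * 621 = 2608200 C/s


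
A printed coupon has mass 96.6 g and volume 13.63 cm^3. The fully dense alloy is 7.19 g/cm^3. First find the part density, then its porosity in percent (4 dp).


rho_part = 96.6 / 13.63 = 7.08730741 g/cm^3
Porosity = (1 - 7.08730741/7.19)*100 = 1.4283 %


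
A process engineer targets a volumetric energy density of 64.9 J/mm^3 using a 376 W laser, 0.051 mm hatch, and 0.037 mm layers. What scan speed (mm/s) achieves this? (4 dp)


v = 376 / (64.9*0.051*0.037) = 3070.2324 mm/s


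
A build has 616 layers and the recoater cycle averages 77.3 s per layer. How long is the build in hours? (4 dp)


t = 616 * 77.3 / 3600 = 13.2269 hrs


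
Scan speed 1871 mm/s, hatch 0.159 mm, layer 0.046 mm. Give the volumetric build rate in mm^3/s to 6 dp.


Rate = 1871 * 0.159 * 0.046 = 13.684494 mm^3/s


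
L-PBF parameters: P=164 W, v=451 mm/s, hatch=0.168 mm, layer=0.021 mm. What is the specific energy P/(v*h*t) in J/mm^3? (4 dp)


Build rate = 451 * 0.168 * 0.021 = 1.591128 mm^3/s
SE = 164 / 1.591128 = 103.0715 J/mm^3


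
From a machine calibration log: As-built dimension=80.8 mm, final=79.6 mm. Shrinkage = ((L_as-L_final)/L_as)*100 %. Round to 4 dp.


Shrinkage = ((80.8-79.6)/80.8)*100 = 1.4851 %


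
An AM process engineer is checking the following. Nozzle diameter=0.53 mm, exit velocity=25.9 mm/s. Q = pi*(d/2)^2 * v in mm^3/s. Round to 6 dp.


A = pi*(0.53/2)^2 = 0.22061834 mm^2
Q = 0.22061834 * 25.9 = 5.714015 mm^3/s


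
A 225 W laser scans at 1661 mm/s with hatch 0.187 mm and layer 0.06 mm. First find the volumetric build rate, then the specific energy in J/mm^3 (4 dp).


Build rate = 1661 * 0.187 * 0.06 = 18.63642 mm^3/s
SE = 225 / 18.63642 = 12.0731 J/mm^3


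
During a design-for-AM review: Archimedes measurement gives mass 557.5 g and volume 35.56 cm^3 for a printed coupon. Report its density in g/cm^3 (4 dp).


rho = 557.5 / 35.56 = 15.6777 g/cm^3


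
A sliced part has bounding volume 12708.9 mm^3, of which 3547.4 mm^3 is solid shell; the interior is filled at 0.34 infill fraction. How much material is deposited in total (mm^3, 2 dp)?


V_infill = (12708.9 - 3547.4) * 0.34 = 3114.91
V_total = 3547.4 + 3114.91 = 6662.31 mm^3


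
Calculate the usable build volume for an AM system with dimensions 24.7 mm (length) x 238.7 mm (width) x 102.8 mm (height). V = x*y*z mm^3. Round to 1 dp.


V = 24.7 * 238.7 * 102.8 = 606097.5 mm^3


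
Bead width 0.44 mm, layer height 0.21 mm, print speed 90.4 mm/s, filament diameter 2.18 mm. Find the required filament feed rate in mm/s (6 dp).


Q = 0.44 * 0.21 * 90.4 = 8.35296 mm^3/s
A_fil = pi*(2.18/2)^2 = 3.73252623 mm^2
v_feed = 8.35296 / 3.73252623 = 2.237884 mm/s


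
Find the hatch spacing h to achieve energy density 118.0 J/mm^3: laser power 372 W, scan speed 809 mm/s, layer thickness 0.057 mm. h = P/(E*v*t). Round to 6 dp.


h = 372 / (118.0*809*0.057) = 0.068366 mm


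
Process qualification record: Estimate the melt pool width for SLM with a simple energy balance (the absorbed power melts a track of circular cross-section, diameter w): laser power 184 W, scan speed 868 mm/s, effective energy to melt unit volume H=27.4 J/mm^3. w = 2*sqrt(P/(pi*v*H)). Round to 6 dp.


w = 2*sqrt(184/(pi*868*27.4)) = 0.09925 mm


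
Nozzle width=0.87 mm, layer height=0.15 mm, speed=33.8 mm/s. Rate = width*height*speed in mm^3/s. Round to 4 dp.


Rate = 0.87 * 0.15 * 33.8 = 4.4109 mm^3/s


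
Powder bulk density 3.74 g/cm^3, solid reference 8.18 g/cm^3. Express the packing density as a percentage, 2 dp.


Packing = (3.74/8.18)*100 = 45.72 %


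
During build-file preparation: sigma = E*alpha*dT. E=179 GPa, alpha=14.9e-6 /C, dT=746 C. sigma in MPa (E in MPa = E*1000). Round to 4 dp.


sigma = 179*1000 * 14.9e-6 * 746 = 1989.6566 MPa


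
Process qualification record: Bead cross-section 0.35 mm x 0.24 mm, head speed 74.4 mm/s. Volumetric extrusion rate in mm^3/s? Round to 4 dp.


Rate = 0.35 * 0.24 * 74.4 = 6.2496 mm^3/s


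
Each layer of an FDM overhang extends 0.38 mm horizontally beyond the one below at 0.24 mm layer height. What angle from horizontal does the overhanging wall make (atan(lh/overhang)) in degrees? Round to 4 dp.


angle = atan(0.24/0.38) = 32.2756 degrees


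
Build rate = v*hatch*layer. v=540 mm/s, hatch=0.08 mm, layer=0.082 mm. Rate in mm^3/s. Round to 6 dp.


Rate = 540 * 0.08 * 0.082 = 3.5424 mm^3/s


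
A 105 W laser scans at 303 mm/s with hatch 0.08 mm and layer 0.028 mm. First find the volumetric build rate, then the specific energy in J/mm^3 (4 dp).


Build rate = 303 * 0.08 * 0.028 = 0.67872 mm^3/s
SE = 105 / 0.67872 = 154.703 J/mm^3


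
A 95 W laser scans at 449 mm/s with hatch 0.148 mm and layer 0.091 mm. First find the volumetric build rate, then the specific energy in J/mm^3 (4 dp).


Build rate = 449 * 0.148 * 0.091 = 6.047132 mm^3/s
SE = 95 / 6.047132 = 15.7099 J/mm^3


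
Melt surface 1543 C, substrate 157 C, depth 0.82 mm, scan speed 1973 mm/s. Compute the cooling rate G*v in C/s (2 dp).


G = (1543-157)/0.82 = 1690.24390244 C/mm
CR = 1690.24390244 * 1973 = 3334851.22 C/s


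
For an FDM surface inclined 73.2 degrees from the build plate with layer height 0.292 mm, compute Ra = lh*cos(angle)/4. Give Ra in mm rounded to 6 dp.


Ra = 0.292 * cos(73.2) / 4 = 0.021099 mm


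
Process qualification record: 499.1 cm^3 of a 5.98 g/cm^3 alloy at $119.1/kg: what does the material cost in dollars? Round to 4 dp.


Mass = 499.1*5.98/1000 = 2.984618 kg
Cost = 2.984618 * 119.1 = 355.468 $


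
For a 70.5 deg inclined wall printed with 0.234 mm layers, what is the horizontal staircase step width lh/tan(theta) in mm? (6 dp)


step = 0.234 / tan(70.5) = 0.082864 mm


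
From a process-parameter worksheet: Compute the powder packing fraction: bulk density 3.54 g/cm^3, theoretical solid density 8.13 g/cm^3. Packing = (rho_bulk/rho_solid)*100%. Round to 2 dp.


Packing = (3.54/8.13)*100 = 43.54 %


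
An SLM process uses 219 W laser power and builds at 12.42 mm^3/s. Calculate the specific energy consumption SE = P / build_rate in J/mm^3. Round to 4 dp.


SE = 219 / 12.42 = 17.6329 J/mm^3


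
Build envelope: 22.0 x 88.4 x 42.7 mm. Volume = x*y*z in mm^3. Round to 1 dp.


V = 22.0 * 88.4 * 42.7 = 83043.0 mm^3


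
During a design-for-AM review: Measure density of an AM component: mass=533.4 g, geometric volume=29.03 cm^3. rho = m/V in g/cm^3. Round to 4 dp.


rho = 533.4 / 29.03 = 18.3741 g/cm^3


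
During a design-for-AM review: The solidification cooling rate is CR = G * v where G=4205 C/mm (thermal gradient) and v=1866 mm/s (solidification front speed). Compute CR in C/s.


CR = 4205 * 1866 = 7846530 C/s


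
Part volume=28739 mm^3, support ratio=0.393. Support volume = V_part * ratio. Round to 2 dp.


V_support = 28739 * 0.393 = 11294.43 mm^3


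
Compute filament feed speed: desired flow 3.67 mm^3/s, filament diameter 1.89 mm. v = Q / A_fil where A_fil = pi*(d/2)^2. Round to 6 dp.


A = pi*(1.89/2)^2 = 2.805521
v = 3.67 / 2.805521 = 1.308135 mm/s


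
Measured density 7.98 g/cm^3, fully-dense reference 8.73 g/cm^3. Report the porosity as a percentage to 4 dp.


Porosity = (1-7.98/8.73)*100 = 8.5911 %


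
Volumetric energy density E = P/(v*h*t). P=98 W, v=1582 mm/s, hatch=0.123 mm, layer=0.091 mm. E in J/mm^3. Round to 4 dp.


E = 98 / (1582*0.123*0.091) = 5.5344 J/mm^3


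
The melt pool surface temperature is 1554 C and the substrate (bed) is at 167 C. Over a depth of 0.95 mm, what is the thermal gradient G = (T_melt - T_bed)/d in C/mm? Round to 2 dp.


G = (1554-167)/0.95 = 1460.0 C/mm


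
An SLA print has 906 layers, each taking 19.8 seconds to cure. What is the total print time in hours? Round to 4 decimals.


t = 906 * 19.8 / 3600 = 4.983 hrs


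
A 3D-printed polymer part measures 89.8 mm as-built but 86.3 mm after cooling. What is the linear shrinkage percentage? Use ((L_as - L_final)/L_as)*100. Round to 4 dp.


Shrinkage = ((89.8-86.3)/89.8)*100 = 3.8976 %


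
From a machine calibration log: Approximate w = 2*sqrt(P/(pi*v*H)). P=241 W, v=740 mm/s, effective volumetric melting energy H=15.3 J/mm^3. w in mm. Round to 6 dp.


w = 2*sqrt(241/(pi*740*15.3)) = 0.164627 mm


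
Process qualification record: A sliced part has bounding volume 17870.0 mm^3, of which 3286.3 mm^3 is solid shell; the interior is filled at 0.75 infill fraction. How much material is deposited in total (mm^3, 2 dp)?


V_infill = (17870.0 - 3286.3) * 0.75 = 10937.78
V_total = 3286.3 + 10937.78 = 14224.08 mm^3


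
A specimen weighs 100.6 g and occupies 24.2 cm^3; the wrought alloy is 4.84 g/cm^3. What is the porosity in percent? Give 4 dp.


rho_part = 100.6 / 24.2 = 4.15702479 g/cm^3
Porosity = (1 - 4.15702479/4.84)*100 = 14.1111 %


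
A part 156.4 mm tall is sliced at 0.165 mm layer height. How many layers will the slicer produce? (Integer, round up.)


Layers = ceil(156.4/0.165) = 948


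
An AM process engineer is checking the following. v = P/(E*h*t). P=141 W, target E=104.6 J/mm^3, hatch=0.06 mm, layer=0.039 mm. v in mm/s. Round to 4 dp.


v = 141 / (104.6*0.06*0.039) = 576.0651 mm/s


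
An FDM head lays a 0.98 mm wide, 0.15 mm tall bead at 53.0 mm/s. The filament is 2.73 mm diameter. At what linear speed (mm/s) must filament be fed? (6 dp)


Q = 0.98 * 0.15 * 53.0 = 7.791 mm^3/s
A_fil = pi*(2.73/2)^2 = 5.85349397 mm^2
v_feed = 7.791 / 5.85349397 = 1.331 mm/s


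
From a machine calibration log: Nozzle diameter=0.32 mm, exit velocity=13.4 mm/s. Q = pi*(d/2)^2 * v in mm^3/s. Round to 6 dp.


A = pi*(0.32/2)^2 = 0.08042477 mm^2
Q = 0.08042477 * 13.4 = 1.077692 mm^3/s


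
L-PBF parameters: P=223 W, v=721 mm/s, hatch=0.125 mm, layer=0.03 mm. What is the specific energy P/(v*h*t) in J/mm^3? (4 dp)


Build rate = 721 * 0.125 * 0.03 = 2.70375 mm^3/s
SE = 223 / 2.70375 = 82.478 J/mm^3


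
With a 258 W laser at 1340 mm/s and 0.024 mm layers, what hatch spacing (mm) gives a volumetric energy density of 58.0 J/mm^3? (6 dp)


h = 258 / (58.0*1340*0.024) = 0.138317 mm


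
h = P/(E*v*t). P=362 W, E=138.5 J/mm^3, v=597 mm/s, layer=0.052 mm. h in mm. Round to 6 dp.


h = 362 / (138.5*597*0.052) = 0.084194 mm


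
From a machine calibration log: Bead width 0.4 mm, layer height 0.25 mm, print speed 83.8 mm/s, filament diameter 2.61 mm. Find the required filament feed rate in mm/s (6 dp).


Q = 0.4 * 0.25 * 83.8 = 8.38 mm^3/s
A_fil = pi*(2.61/2)^2 = 5.35021083 mm^2
v_feed = 8.38 / 5.35021083 = 1.566293 mm/s


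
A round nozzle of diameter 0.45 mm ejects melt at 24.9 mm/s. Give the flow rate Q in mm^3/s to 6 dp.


A = pi*(0.45/2)^2 = 0.15904313 mm^2
Q = 0.15904313 * 24.9 = 3.960174 mm^3/s


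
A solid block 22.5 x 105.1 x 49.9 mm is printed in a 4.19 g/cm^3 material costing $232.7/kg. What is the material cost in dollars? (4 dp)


V = 22.5 * 105.1 * 49.9 = 118001.025 mm^3 = 118.001025 cm^3
Mass = 118.001025 * 4.19 / 1000 = 0.49442429 kg
Cost = 0.49442429 * 232.7 = 115.0525 $


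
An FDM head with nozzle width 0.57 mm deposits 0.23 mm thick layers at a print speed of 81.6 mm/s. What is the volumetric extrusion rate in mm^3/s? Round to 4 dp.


Rate = 0.57 * 0.23 * 81.6 = 10.6978 mm^3/s


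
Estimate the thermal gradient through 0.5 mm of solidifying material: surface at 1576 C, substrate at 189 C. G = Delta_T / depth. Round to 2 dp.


G = (1576-189)/0.5 = 2774.0 C/mm


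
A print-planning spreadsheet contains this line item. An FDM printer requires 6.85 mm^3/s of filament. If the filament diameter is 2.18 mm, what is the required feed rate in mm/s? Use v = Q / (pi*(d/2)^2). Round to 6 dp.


A = pi*(2.18/2)^2 = 3.732526
v = 6.85 / 3.732526 = 1.835218 mm/s


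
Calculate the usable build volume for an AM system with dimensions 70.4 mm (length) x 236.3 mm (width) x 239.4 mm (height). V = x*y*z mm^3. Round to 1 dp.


V = 70.4 * 236.3 * 239.4 = 3982543.5 mm^3
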